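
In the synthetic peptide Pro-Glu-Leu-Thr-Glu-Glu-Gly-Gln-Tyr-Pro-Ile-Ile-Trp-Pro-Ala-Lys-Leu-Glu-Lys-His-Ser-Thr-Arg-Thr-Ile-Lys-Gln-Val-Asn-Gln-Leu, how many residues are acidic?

The acidic residues are Asp (D) and Glu (E), whose side chains end in a carboxylate group.
Matching residues: Glu2, Glu5, Glu6, Glu18.

4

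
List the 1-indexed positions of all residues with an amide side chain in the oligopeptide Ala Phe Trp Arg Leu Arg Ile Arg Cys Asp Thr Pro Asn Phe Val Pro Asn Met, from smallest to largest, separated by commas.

13, 17

Only N (asparagine) and Q (glutamine) carry a side-chain carboxamide.
Matching residues: Asn13, Asn17.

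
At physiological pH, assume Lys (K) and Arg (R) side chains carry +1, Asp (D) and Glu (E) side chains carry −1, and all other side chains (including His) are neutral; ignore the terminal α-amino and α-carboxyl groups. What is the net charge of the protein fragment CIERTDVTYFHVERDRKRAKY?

Positive (K, R): R4, R14, R16, K17, R18, K20 → +6.
Negative (D, E): E3, D6, E13, D15 → −4.
Net charge = (+6) + (−4) = +2.

+2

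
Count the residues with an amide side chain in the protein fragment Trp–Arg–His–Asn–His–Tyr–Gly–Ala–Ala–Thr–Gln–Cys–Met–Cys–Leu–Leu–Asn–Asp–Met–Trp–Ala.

The amide-side-chain residues are Asn (N) and Gln (Q).
Matching residues: Asn4, Gln11, Asn17.

3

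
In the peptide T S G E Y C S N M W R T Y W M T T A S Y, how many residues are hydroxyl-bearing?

10

S, T, and Y are the three residues with a side-chain hydroxyl.
Matching residues: T1, S2, Y5, S7, T12, Y13, T16, T17, S19, Y20.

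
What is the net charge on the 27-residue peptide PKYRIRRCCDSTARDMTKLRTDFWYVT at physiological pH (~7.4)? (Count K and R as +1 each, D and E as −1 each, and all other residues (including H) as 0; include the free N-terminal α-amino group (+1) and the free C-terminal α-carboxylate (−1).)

+4

Positive (K, R): K2, R4, R6, R7, R14, K18, R20 → +7.
Negative (D, E): D10, D15, D22 → −3.
The N-terminus (+1) and C-terminus (−1) cancel.
Net charge = (+7) + (−3) = +4.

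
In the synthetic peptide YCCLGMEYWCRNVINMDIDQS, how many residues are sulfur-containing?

5

Only Cys (C) and Met (M) have a sulfur atom in the side chain.
Matching residues: C2, C3, M6, C10, M16.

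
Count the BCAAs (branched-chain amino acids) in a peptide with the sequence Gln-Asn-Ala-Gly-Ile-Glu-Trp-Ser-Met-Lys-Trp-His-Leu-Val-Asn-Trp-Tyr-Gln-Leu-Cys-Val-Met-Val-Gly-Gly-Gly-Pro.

Valine (V), leucine (L), and isoleucine (I) are the branched-chain amino acids.
Matching residues: Ile5, Leu13, Val14, Leu19, Val21, Val23.

6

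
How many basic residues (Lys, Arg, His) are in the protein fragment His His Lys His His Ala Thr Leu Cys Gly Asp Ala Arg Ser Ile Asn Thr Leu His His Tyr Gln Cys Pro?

8

Matching residues: His1, His2, Lys3, His4, His5, Arg13, His19, His20.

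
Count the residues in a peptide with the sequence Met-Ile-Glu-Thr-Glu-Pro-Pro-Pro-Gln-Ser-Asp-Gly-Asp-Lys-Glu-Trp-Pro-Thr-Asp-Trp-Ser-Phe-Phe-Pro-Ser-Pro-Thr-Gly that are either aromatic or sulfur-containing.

5

Aromatic: F, W, Y. Sulfur-containing: C, M.
Aromatic residues here: Trp16, Trp20, Phe22, Phe23 (4).
Sulfur-containing residues here: Met1 (1).
The two groups share no amino acid, so total = 4 + 1 = 5.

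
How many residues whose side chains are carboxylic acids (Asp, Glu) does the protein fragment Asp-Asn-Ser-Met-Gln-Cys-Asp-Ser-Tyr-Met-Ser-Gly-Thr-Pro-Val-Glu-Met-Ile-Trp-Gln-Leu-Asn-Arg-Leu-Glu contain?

4

Matching residues: Asp1, Asp7, Glu16, Glu25.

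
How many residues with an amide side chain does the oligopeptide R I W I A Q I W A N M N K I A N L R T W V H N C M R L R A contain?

Asparagine (N) and glutamine (Q) have uncharged amide side chains.
Matching residues: Q6, N10, N12, N16, N23.

5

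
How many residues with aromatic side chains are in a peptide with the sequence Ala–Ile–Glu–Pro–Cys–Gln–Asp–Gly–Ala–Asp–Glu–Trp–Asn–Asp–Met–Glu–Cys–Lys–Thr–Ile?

1

The aromatic amino acids are Phe (F, benzyl), Trp (W, indole), and Tyr (Y, phenol).
Matching residues: Trp12.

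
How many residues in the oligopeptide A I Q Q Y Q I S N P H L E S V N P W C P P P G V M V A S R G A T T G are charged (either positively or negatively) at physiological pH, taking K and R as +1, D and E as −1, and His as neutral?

Charged side chains at pH ~7.4: K, R (positive); D, E (negative).
Matching residues: E13, R29.

2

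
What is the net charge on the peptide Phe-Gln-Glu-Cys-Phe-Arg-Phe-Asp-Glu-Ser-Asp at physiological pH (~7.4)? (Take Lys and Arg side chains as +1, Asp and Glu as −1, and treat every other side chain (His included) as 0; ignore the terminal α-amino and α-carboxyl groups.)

Positive (K, R): Arg6 → +1.
Negative (D, E): Glu3, Asp8, Glu9, Asp11 → −4.
Net charge = (+1) + (−4) = −3.

-3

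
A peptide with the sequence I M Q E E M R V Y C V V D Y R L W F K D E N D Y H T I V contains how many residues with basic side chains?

4

K, R, and H are the three residues with basic side chains (ε-amine, guanidinium, and imidazole respectively).
Matching residues: R7, R15, K19, H25.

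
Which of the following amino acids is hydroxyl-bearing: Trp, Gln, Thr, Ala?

S, T, and Y are the three residues with a side-chain hydroxyl.
Of the listed options, only Thr belongs to this group.

Thr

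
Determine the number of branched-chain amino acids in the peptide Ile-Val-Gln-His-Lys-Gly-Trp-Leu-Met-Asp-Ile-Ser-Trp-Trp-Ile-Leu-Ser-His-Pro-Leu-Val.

The BCAAs are Val, Leu, and Ile — aliphatic side chains with a branch point.
Matching residues: Ile1, Val2, Leu8, Ile11, Ile15, Leu16, Leu20, Val21.

8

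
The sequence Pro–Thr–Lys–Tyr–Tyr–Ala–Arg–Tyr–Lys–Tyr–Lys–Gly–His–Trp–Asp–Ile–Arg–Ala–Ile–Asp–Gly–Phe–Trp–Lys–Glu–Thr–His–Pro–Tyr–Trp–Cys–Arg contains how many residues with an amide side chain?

0

The amide-side-chain residues are Asn (N) and Gln (Q).
None of the 32 residues belong to this group.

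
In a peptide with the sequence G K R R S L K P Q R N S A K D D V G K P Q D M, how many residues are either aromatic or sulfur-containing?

Aromatic: F, W, Y. Sulfur-containing: C, M.
Aromatic residues here: none (0).
Sulfur-containing residues here: M23 (1).
The two groups share no amino acid, so total = 0 + 1 = 1.

1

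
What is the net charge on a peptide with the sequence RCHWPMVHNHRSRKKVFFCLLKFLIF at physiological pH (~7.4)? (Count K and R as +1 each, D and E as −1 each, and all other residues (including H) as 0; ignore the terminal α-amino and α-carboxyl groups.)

Positive (K, R): R1, R11, R13, K14, K15, K22 → +6.
Negative (D, E): none → −0.
Net charge = (+6) + (−0) = +6.

+6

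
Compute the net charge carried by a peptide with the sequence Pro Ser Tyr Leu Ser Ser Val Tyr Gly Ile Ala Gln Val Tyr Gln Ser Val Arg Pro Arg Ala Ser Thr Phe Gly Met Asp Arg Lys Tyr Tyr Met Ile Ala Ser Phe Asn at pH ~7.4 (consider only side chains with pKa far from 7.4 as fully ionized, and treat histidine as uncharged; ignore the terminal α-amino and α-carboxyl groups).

+3

At pH ~7.4 the Lys and Arg side chains are protonated (+1), the Asp and Glu side chains are deprotonated (−1), and with His taken as neutral all other side chains carry no charge.
Positive (K, R): Arg18, Arg20, Arg28, Lys29 → +4.
Negative (D, E): Asp27 → −1.
Net charge = (+4) + (−1) = +3.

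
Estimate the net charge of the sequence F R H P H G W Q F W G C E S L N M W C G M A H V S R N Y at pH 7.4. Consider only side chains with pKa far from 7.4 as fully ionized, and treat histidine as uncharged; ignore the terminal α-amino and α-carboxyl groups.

At pH ~7.4 the Lys and Arg side chains are protonated (+1), the Asp and Glu side chains are deprotonated (−1), and with His taken as neutral all other side chains carry no charge.
Positive (K, R): R2, R26 → +2.
Negative (D, E): E13 → −1.
Net charge = (+2) + (−1) = +1.

+1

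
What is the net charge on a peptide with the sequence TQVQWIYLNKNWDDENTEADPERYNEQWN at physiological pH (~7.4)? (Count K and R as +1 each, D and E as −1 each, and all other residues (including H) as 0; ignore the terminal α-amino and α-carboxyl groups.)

-5

Positive (K, R): K10, R23 → +2.
Negative (D, E): D13, D14, E15, E18, D20, E22, E26 → −7.
Net charge = (+2) + (−7) = −5.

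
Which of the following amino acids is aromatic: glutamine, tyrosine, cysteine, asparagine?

The aromatic amino acids are Phe (F, benzyl), Trp (W, indole), and Tyr (Y, phenol).
Of the listed options, only tyrosine belongs to this group.

tyrosine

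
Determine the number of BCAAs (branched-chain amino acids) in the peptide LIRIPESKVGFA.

Valine (V), leucine (L), and isoleucine (I) are the branched-chain amino acids.
Matching residues: L1, I2, I4, V9.

4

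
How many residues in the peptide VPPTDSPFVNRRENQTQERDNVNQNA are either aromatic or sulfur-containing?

1

Aromatic: F, W, Y. Sulfur-containing: C, M.
Aromatic residues here: F8 (1).
Sulfur-containing residues here: none (0).
The two groups share no amino acid, so total = 1 + 0 = 1.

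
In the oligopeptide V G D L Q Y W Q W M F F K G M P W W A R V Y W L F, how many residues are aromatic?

Phenylalanine (F), tryptophan (W), and tyrosine (Y) have aromatic ring side chains.
Matching residues: Y6, W7, W9, F11, F12, W17, W18, Y22, W23, F25.

10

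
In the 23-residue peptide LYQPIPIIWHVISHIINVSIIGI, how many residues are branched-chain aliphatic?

12

V, L, and I make up the branched-chain aliphatic group.
Matching residues: L1, I5, I7, I8, V11, I12, I15, I16, V18, I20, I21, I23.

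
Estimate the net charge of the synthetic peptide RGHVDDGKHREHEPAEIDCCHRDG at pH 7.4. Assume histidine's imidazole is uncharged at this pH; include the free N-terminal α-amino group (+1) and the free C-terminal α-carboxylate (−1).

At pH ~7.4 the Lys and Arg side chains are protonated (+1), the Asp and Glu side chains are deprotonated (−1), and with His taken as neutral all other side chains carry no charge.
Positive (K, R): R1, K8, R10, R22 → +4.
Negative (D, E): D5, D6, E11, E13, E16, D18, D23 → −7.
The N-terminus (+1) and C-terminus (−1) cancel.
Net charge = (+4) + (−7) = −3.

-3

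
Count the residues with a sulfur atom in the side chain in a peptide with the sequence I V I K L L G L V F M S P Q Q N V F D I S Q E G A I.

1

Cysteine (C, thiol) and methionine (M, thioether) are the two sulfur-containing amino acids.
Matching residues: M11.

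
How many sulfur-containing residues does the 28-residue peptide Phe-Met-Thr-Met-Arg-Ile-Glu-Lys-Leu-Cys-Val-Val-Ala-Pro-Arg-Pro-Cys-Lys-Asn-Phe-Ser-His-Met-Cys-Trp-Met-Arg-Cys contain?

8

Only Cys (C) and Met (M) have a sulfur atom in the side chain.
Matching residues: Met2, Met4, Cys10, Cys17, Met23, Cys24, Met26, Cys28.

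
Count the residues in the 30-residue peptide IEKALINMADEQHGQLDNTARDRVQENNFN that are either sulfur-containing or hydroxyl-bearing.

Sulfur-containing: C, M. Hydroxyl-bearing: S, T, Y.
Sulfur-containing residues here: M8 (1).
Hydroxyl-bearing residues here: T19 (1).
The two groups share no amino acid, so total = 1 + 1 = 2.

2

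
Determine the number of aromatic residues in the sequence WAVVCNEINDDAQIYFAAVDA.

The aromatic amino acids are Phe (F, benzyl), Trp (W, indole), and Tyr (Y, phenol).
Matching residues: W1, Y15, F16.

3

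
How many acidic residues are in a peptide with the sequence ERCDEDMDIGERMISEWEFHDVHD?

10

The acidic residues are Asp (D) and Glu (E), whose side chains end in a carboxylate group.
Matching residues: E1, D4, E5, D6, D8, E11, E16, E18, D21, D24.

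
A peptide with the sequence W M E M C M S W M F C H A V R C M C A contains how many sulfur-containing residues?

9

Cysteine (C, thiol) and methionine (M, thioether) are the two sulfur-containing amino acids.
Matching residues: M2, M4, C5, M6, M9, C11, C16, M17, C18.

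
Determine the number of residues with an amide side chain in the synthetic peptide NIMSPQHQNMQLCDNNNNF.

Only N (asparagine) and Q (glutamine) carry a side-chain carboxamide.
Matching residues: N1, Q6, Q8, N9, Q11, N15, N16, N17, N18.

9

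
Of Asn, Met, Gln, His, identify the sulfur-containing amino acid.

Met

Only Cys (C) and Met (M) have a sulfur atom in the side chain.
Of the listed options, only Met belongs to this group.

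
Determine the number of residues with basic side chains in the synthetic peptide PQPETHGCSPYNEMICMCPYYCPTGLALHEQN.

2

K, R, and H are the three residues with basic side chains (ε-amine, guanidinium, and imidazole respectively).
Matching residues: H6, H29.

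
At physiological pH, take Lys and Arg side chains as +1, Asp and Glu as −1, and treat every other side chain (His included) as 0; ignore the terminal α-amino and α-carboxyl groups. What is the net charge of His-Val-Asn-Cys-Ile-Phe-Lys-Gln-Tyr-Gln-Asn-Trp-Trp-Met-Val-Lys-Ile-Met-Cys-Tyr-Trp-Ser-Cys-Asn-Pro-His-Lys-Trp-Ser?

Positive (K, R): Lys7, Lys16, Lys27 → +3.
Negative (D, E): none → −0.
Net charge = (+3) + (−0) = +3.

+3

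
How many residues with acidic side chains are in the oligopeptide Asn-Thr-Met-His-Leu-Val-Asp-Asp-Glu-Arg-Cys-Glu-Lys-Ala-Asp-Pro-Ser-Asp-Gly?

6

Aspartate (D) and glutamate (E) have carboxylic-acid side chains and are the acidic amino acids.
Matching residues: Asp7, Asp8, Glu9, Glu12, Asp15, Asp18.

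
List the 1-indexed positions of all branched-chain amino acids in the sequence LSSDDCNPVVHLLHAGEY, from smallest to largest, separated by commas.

The BCAAs are Val, Leu, and Ile — aliphatic side chains with a branch point.
Matching residues: L1, V9, V10, L12, L13.

1, 9, 10, 12, 13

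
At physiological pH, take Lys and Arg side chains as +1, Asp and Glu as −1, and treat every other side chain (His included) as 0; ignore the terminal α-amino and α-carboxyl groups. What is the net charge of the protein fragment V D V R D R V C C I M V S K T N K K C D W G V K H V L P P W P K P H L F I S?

Positive (K, R): R4, R6, K14, K17, K18, K24, K32 → +7.
Negative (D, E): D2, D5, D20 → −3.
Net charge = (+7) + (−3) = +4.

+4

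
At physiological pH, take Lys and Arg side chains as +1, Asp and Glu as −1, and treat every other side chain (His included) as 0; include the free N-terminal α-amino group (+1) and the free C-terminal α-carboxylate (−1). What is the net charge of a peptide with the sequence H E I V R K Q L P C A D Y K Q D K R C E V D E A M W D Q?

-2

Positive (K, R): R5, K6, K14, K17, R18 → +5.
Negative (D, E): E2, D12, D16, E20, D22, E23, D27 → −7.
The N-terminus (+1) and C-terminus (−1) cancel.
Net charge = (+5) + (−7) = −2.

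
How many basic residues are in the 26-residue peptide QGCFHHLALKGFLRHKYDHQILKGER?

9

The basic amino acids are Lys (K), Arg (R), and His (H).
Matching residues: H5, H6, K10, R14, H15, K16, H19, K23, R26.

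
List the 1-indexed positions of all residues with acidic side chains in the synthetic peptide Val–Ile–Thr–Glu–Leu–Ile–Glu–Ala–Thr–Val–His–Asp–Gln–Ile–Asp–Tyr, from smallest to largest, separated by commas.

4, 7, 12, 15

Only D (aspartate) and E (glutamate) carry a side-chain carboxylic acid.
Matching residues: Glu4, Glu7, Asp12, Asp15.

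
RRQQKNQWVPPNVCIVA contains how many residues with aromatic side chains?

1

Phenylalanine (F), tryptophan (W), and tyrosine (Y) have aromatic ring side chains.
Matching residues: W8.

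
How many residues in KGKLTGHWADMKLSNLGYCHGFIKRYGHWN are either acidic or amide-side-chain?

3

Acidic: D, E. Amide-side-chain: N, Q.
Acidic residues here: D10 (1).
Amide-side-chain residues here: N15, N30 (2).
The two groups share no amino acid, so total = 1 + 2 = 3.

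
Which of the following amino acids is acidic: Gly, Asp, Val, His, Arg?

Asp

Only D (aspartate) and E (glutamate) carry a side-chain carboxylic acid.
Of the listed options, only Asp belongs to this group.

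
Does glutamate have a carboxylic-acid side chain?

The acidic residues are Asp (D) and Glu (E), whose side chains end in a carboxylate group.
Glutamate is in this group.

Yes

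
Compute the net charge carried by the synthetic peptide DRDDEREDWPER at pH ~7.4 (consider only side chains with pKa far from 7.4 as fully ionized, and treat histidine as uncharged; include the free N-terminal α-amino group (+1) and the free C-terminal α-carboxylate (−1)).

Near pH 7.4, K and R contribute +1 each, D and E contribute −1 each, and every other side chain (His included, as stated) is uncharged.
Positive (K, R): R2, R6, R12 → +3.
Negative (D, E): D1, D3, D4, E5, E7, D8, E11 → −7.
The N-terminus (+1) and C-terminus (−1) cancel.
Net charge = (+3) + (−7) = −4.

-4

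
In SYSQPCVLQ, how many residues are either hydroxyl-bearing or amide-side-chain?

Hydroxyl-bearing: S, T, Y. Amide-side-chain: N, Q.
Hydroxyl-bearing residues here: S1, Y2, S3 (3).
Amide-side-chain residues here: Q4, Q9 (2).
The two groups share no amino acid, so total = 3 + 2 = 5.

5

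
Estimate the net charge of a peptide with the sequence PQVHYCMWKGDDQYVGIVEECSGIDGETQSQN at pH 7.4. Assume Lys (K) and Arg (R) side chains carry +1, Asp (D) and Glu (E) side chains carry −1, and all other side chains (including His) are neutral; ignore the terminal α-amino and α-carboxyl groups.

-5

Positive (K, R): K9 → +1.
Negative (D, E): D11, D12, E19, E20, D25, E27 → −6.
Net charge = (+1) + (−6) = −5.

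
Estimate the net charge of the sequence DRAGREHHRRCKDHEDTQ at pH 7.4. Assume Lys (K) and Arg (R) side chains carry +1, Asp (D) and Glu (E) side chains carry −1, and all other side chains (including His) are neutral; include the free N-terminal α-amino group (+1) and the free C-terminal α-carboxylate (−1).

0

Positive (K, R): R2, R5, R9, R10, K12 → +5.
Negative (D, E): D1, E6, D13, E15, D16 → −5.
The N-terminus (+1) and C-terminus (−1) cancel.
Net charge = (+5) + (−5) = 0.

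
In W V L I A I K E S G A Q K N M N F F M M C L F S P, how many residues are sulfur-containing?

The sulfur-bearing residues are cysteine (–SH) and methionine (–S–CH₃).
Matching residues: M15, M19, M20, C21.

4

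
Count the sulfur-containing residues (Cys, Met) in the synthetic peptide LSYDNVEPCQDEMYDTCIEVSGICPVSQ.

Matching residues: C9, M13, C17, C24.

4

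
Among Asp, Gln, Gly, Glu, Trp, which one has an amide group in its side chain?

Only N (asparagine) and Q (glutamine) carry a side-chain carboxamide.
Of the listed options, only Gln belongs to this group.

Gln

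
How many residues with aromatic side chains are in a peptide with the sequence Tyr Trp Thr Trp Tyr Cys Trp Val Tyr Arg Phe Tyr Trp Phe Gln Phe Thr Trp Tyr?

F, W, and Y each carry an aromatic ring on the side chain.
Matching residues: Tyr1, Trp2, Trp4, Tyr5, Trp7, Tyr9, Phe11, Tyr12, Trp13, Phe14, Phe16, Trp18, Tyr19.

13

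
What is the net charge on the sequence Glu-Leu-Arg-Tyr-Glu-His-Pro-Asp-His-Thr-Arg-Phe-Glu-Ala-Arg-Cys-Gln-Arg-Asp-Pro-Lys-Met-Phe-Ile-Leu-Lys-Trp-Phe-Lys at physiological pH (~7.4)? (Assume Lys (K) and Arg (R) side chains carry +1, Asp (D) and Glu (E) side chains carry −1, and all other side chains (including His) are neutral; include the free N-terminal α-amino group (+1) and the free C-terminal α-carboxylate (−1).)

+2

Positive (K, R): Arg3, Arg11, Arg15, Arg18, Lys21, Lys26, Lys29 → +7.
Negative (D, E): Glu1, Glu5, Asp8, Glu13, Asp19 → −5.
The N-terminus (+1) and C-terminus (−1) cancel.
Net charge = (+7) + (−5) = +2.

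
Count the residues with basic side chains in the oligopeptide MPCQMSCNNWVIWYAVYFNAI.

The basic amino acids are Lys (K), Arg (R), and His (H).
None of the 21 residues belong to this group.

0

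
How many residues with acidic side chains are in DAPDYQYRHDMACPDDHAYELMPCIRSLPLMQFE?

Only D (aspartate) and E (glutamate) carry a side-chain carboxylic acid.
Matching residues: D1, D4, D10, D15, D16, E20, E34.

7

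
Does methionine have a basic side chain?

No

K, R, and H are the three residues with basic side chains (ε-amine, guanidinium, and imidazole respectively).
Methionine is not in this group.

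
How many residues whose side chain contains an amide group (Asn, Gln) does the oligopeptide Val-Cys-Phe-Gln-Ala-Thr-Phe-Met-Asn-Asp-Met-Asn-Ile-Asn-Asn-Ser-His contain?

Matching residues: Gln4, Asn9, Asn12, Asn14, Asn15.

5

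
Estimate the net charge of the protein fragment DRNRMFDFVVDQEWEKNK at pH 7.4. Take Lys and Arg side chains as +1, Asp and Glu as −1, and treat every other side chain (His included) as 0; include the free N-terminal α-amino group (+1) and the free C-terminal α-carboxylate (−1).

Positive (K, R): R2, R4, K16, K18 → +4.
Negative (D, E): D1, D7, D11, E13, E15 → −5.
The N-terminus (+1) and C-terminus (−1) cancel.
Net charge = (+4) + (−5) = −1.

-1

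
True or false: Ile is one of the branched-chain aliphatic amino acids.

True

Valine (V), leucine (L), and isoleucine (I) are the branched-chain amino acids.
Isoleucine is in this group.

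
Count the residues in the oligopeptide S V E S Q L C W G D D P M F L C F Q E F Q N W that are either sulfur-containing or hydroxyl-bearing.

5

Sulfur-containing: C, M. Hydroxyl-bearing: S, T, Y.
Sulfur-containing residues here: C7, M13, C16 (3).
Hydroxyl-bearing residues here: S1, S4 (2).
The two groups share no amino acid, so total = 3 + 2 = 5.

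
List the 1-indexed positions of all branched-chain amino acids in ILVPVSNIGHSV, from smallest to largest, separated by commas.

The BCAAs are Val, Leu, and Ile — aliphatic side chains with a branch point.
Matching residues: I1, L2, V3, V5, I8, V12.

1, 2, 3, 5, 8, 12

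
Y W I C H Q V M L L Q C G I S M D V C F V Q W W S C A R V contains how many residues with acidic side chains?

1

Aspartate (D) and glutamate (E) have carboxylic-acid side chains and are the acidic amino acids.
Matching residues: D17.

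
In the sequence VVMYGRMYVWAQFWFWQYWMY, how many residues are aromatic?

10

The aromatic amino acids are Phe (F, benzyl), Trp (W, indole), and Tyr (Y, phenol).
Matching residues: Y4, Y8, W10, F13, W14, F15, W16, Y18, W19, Y21.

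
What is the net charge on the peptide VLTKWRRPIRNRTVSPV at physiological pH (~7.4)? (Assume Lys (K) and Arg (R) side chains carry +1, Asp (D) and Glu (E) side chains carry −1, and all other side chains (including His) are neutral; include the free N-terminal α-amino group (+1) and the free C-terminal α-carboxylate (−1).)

Positive (K, R): K4, R6, R7, R10, R12 → +5.
Negative (D, E): none → −0.
The N-terminus (+1) and C-terminus (−1) cancel.
Net charge = (+5) + (−0) = +5.

+5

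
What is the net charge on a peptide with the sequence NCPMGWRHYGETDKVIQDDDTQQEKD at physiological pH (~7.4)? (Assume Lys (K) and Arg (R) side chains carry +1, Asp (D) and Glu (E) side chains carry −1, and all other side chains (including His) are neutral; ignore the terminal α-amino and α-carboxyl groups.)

Positive (K, R): R7, K14, K25 → +3.
Negative (D, E): E11, D13, D18, D19, D20, E24, D26 → −7.
Net charge = (+3) + (−7) = −4.

-4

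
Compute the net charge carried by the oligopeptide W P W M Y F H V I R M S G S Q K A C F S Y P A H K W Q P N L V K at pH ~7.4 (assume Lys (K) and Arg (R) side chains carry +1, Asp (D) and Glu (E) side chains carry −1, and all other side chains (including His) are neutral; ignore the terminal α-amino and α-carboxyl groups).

Positive (K, R): R10, K16, K25, K32 → +4.
Negative (D, E): none → −0.
Net charge = (+4) + (−0) = +4.

+4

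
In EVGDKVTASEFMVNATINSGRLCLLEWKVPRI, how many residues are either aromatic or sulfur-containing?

Aromatic: F, W, Y. Sulfur-containing: C, M.
Aromatic residues here: F11, W27 (2).
Sulfur-containing residues here: M12, C23 (2).
The two groups share no amino acid, so total = 2 + 2 = 4.

4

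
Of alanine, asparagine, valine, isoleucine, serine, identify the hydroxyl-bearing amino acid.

serine

The –OH-bearing residues are Ser, Thr (aliphatic alcohols), and Tyr (phenol).
Of the listed options, only serine belongs to this group.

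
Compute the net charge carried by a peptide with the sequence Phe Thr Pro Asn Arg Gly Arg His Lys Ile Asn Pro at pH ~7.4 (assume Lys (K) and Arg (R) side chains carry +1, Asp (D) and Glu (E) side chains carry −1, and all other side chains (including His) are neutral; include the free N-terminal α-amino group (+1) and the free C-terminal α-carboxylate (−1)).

Positive (K, R): Arg5, Arg7, Lys9 → +3.
Negative (D, E): none → −0.
The N-terminus (+1) and C-terminus (−1) cancel.
Net charge = (+3) + (−0) = +3.

+3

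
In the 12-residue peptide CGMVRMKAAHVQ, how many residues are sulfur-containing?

Only Cys (C) and Met (M) have a sulfur atom in the side chain.
Matching residues: C1, M3, M6.

3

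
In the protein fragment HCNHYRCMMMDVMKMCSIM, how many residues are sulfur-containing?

9

Only Cys (C) and Met (M) have a sulfur atom in the side chain.
Matching residues: C2, C7, M8, M9, M10, M13, M15, C16, M19.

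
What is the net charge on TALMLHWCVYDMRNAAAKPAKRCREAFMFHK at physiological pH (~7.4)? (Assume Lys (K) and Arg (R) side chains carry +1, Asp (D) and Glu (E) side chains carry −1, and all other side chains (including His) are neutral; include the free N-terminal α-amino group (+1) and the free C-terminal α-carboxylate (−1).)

+4

Positive (K, R): R13, K18, K21, R22, R24, K31 → +6.
Negative (D, E): D11, E25 → −2.
The N-terminus (+1) and C-terminus (−1) cancel.
Net charge = (+6) + (−2) = +4.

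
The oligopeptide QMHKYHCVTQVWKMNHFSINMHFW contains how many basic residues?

The basic amino acids are Lys (K), Arg (R), and His (H).
Matching residues: H3, K4, H6, K13, H16, H22.

6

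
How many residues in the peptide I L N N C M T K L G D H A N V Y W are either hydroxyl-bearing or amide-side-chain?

5

Hydroxyl-bearing: S, T, Y. Amide-side-chain: N, Q.
Hydroxyl-bearing residues here: T7, Y16 (2).
Amide-side-chain residues here: N3, N4, N14 (3).
The two groups share no amino acid, so total = 2 + 3 = 5.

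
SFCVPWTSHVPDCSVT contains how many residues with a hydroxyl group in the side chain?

S, T, and Y are the three residues with a side-chain hydroxyl.
Matching residues: S1, T7, S8, S14, T16.

5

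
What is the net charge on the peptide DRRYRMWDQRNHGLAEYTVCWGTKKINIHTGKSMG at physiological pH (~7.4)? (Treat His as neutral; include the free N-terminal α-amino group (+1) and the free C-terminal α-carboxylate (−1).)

At pH ~7.4 the Lys and Arg side chains are protonated (+1), the Asp and Glu side chains are deprotonated (−1), and with His taken as neutral all other side chains carry no charge.
Positive (K, R): R2, R3, R5, R10, K24, K25, K32 → +7.
Negative (D, E): D1, D8, E16 → −3.
The N-terminus (+1) and C-terminus (−1) cancel.
Net charge = (+7) + (−3) = +4.

+4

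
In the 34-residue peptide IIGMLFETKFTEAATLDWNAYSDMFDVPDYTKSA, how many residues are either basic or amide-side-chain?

3

Basic: H, K, R. Amide-side-chain: N, Q.
Basic residues here: K9, K32 (2).
Amide-side-chain residues here: N19 (1).
The two groups share no amino acid, so total = 2 + 1 = 3.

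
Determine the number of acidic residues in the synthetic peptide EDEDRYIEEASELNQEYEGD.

Only D (aspartate) and E (glutamate) carry a side-chain carboxylic acid.
Matching residues: E1, D2, E3, D4, E8, E9, E12, E16, E18, D20.

10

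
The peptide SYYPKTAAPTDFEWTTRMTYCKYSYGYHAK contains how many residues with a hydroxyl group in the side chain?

The –OH-bearing residues are Ser, Thr (aliphatic alcohols), and Tyr (phenol).
Matching residues: S1, Y2, Y3, T6, T10, T15, T16, T19, Y20, Y23, S24, Y25, Y27.

13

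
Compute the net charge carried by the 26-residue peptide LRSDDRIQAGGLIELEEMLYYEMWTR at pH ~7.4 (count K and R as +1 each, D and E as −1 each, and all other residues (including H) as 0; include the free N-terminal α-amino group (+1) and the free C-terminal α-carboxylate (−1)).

-3

Positive (K, R): R2, R6, R26 → +3.
Negative (D, E): D4, D5, E14, E16, E17, E22 → −6.
The N-terminus (+1) and C-terminus (−1) cancel.
Net charge = (+3) + (−6) = −3.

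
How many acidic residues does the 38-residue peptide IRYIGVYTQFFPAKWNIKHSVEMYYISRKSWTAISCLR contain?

Aspartate (D) and glutamate (E) have carboxylic-acid side chains and are the acidic amino acids.
Matching residues: E22.

1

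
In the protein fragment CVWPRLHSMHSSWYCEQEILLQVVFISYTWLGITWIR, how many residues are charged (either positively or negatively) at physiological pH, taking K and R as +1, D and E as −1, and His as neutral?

4

Charged side chains at pH ~7.4: K, R (positive); D, E (negative).
Matching residues: R5, E16, E18, R37.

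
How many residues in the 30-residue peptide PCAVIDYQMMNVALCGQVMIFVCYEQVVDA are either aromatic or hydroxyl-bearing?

3

Aromatic: F, W, Y. Hydroxyl-bearing: S, T, Y.
Aromatic residues here: Y7, F21, Y24 (3).
Hydroxyl-bearing residues here: Y7, Y24 (2).
Y is in both groups, so the 2 Y residues must not be double-counted.
Total = 3 + 2 − 2 = 3.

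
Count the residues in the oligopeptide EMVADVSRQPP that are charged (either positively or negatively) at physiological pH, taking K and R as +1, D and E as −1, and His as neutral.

3

Charged side chains at pH ~7.4: K, R (positive); D, E (negative).
Matching residues: E1, D5, R8.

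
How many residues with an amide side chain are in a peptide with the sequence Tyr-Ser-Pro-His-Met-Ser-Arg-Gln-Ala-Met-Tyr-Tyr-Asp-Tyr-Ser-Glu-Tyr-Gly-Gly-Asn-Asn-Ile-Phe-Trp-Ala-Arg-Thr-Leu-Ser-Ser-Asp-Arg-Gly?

The amide-side-chain residues are Asn (N) and Gln (Q).
Matching residues: Gln8, Asn20, Asn21.

3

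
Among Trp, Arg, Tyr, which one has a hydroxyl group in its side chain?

The –OH-bearing residues are Ser, Thr (aliphatic alcohols), and Tyr (phenol).
Of the listed options, only Tyr belongs to this group.

Tyr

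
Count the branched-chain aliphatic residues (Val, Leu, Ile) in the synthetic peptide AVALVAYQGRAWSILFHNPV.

6

Matching residues: V2, L4, V5, I14, L15, V20.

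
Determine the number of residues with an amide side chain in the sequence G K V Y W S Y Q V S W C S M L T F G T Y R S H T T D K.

1

The amide-side-chain residues are Asn (N) and Gln (Q).
Matching residues: Q8.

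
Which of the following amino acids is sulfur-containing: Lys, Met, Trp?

Met

Cysteine (C, thiol) and methionine (M, thioether) are the two sulfur-containing amino acids.
Of the listed options, only Met belongs to this group.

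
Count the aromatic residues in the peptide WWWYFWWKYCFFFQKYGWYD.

The aromatic amino acids are Phe (F, benzyl), Trp (W, indole), and Tyr (Y, phenol).
Matching residues: W1, W2, W3, Y4, F5, W6, W7, Y9, F11, F12, F13, Y16, W18, Y19.

14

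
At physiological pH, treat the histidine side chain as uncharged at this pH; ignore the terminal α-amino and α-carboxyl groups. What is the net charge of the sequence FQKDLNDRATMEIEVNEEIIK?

At pH ~7.4 the Lys and Arg side chains are protonated (+1), the Asp and Glu side chains are deprotonated (−1), and with His taken as neutral all other side chains carry no charge.
Positive (K, R): K3, R8, K21 → +3.
Negative (D, E): D4, D7, E12, E14, E17, E18 → −6.
Net charge = (+3) + (−6) = −3.

-3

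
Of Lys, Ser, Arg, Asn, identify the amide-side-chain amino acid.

Only N (asparagine) and Q (glutamine) carry a side-chain carboxamide.
Of the listed options, only Asn belongs to this group.

Asn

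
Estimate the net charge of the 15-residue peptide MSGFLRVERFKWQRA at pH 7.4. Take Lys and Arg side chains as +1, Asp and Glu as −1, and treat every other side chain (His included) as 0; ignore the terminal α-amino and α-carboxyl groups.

+3

Positive (K, R): R6, R9, K11, R14 → +4.
Negative (D, E): E8 → −1.
Net charge = (+4) + (−1) = +3.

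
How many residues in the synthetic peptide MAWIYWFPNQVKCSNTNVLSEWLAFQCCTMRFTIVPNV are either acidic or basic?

Acidic: D, E. Basic: H, K, R.
Acidic residues here: E21 (1).
Basic residues here: K12, R31 (2).
The two groups share no amino acid, so total = 1 + 2 = 3.

3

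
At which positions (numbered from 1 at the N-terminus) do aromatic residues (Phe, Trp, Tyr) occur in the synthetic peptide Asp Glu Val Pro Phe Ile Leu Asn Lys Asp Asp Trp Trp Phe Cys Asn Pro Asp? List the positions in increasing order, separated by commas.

Matching residues: Phe5, Trp12, Trp13, Phe14.

5, 12, 13, 14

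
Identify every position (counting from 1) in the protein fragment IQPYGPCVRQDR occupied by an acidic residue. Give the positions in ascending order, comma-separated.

The acidic residues are Asp (D) and Glu (E), whose side chains end in a carboxylate group.
Matching residues: D11.

11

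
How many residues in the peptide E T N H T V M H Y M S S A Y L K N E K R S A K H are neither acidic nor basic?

15

Acidic: D, E. Basic: K, R, H. All other residues are neither.
Matching residues: T2, N3, T5, V6, M7, Y9, M10, S11, S12, A13, Y14, L15, N17, S21, A22.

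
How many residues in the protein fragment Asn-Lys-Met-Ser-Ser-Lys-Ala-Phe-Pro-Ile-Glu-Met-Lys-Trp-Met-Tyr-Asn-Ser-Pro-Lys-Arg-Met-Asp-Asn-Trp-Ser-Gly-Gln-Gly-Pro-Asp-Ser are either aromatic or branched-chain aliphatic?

5

Aromatic: F, W, Y. Branched-chain aliphatic: I, L, V.
Aromatic residues here: Phe8, Trp14, Tyr16, Trp25 (4).
Branched-chain aliphatic residues here: Ile10 (1).
The two groups share no amino acid, so total = 4 + 1 = 5.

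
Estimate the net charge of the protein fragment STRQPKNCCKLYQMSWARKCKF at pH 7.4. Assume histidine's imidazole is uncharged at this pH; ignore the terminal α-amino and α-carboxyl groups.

Near pH 7.4, K and R contribute +1 each, D and E contribute −1 each, and every other side chain (His included, as stated) is uncharged.
Positive (K, R): R3, K6, K10, R18, K19, K21 → +6.
Negative (D, E): none → −0.
Net charge = (+6) + (−0) = +6.

+6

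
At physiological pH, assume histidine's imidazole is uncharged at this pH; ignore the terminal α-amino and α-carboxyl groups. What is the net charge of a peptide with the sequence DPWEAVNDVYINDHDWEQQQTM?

-6

At pH ~7.4 the Lys and Arg side chains are protonated (+1), the Asp and Glu side chains are deprotonated (−1), and with His taken as neutral all other side chains carry no charge.
Positive (K, R): none → +0.
Negative (D, E): D1, E4, D8, D13, D15, E17 → −6.
Net charge = (+0) + (−6) = −6.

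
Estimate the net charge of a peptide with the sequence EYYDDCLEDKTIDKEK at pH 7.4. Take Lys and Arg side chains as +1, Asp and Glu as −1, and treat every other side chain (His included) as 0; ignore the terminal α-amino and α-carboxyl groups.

-4

Positive (K, R): K10, K14, K16 → +3.
Negative (D, E): E1, D4, D5, E8, D9, D13, E15 → −7.
Net charge = (+3) + (−7) = −4.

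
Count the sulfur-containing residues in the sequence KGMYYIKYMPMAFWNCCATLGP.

5

The sulfur-bearing residues are cysteine (–SH) and methionine (–S–CH₃).
Matching residues: M3, M9, M11, C16, C17.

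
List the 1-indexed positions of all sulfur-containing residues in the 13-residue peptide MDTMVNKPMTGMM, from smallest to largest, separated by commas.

1, 4, 9, 12, 13

Only Cys (C) and Met (M) have a sulfur atom in the side chain.
Matching residues: M1, M4, M9, M12, M13.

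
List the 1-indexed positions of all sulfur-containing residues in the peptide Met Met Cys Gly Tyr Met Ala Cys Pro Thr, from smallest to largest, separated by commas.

1, 2, 3, 6, 8

Only Cys (C) and Met (M) have a sulfur atom in the side chain.
Matching residues: Met1, Met2, Cys3, Met6, Cys8.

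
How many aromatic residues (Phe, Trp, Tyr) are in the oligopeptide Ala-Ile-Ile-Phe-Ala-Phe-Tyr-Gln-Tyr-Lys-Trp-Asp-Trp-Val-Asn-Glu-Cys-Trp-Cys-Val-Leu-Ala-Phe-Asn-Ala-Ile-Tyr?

9

Matching residues: Phe4, Phe6, Tyr7, Tyr9, Trp11, Trp13, Trp18, Phe23, Tyr27.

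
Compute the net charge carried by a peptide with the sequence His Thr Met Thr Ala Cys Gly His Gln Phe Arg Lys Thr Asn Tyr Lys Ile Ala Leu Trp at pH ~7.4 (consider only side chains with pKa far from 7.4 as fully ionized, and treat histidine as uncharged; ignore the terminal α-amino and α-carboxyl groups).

The side chains ionized at physiological pH are Lys/Arg (+1) and Asp/Glu (−1); with His treated as neutral, nothing else contributes.
Positive (K, R): Arg11, Lys12, Lys16 → +3.
Negative (D, E): none → −0.
Net charge = (+3) + (−0) = +3.

+3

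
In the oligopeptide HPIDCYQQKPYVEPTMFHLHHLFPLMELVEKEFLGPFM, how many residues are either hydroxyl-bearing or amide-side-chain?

Hydroxyl-bearing: S, T, Y. Amide-side-chain: N, Q.
Hydroxyl-bearing residues here: Y6, Y11, T15 (3).
Amide-side-chain residues here: Q7, Q8 (2).
The two groups share no amino acid, so total = 3 + 2 = 5.

5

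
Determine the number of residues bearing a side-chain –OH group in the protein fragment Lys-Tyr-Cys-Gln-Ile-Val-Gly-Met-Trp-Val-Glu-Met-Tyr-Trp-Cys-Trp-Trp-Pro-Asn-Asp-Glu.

2

S, T, and Y are the three residues with a side-chain hydroxyl.
Matching residues: Tyr2, Tyr13.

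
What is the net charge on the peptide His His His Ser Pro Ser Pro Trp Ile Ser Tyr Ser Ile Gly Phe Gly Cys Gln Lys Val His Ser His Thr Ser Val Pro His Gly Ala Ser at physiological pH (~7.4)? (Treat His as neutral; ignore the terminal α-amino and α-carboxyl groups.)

+1

The side chains ionized at physiological pH are Lys/Arg (+1) and Asp/Glu (−1); with His treated as neutral, nothing else contributes.
Positive (K, R): Lys19 → +1.
Negative (D, E): none → −0.
Net charge = (+1) + (−0) = +1.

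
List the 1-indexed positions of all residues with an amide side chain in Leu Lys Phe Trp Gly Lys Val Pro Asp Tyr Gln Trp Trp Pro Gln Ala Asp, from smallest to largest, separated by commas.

Only N (asparagine) and Q (glutamine) carry a side-chain carboxamide.
Matching residues: Gln11, Gln15.

11, 15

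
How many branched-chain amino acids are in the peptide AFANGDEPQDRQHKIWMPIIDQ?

3

V, L, and I make up the branched-chain aliphatic group.
Matching residues: I15, I19, I20.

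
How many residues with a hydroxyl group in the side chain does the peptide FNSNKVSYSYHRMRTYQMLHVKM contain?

The –OH-bearing residues are Ser, Thr (aliphatic alcohols), and Tyr (phenol).
Matching residues: S3, S7, Y8, S9, Y10, T15, Y16.

7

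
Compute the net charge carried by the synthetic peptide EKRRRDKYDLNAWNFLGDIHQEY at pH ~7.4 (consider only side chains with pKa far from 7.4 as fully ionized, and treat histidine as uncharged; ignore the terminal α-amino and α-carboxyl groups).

0

Near pH 7.4, K and R contribute +1 each, D and E contribute −1 each, and every other side chain (His included, as stated) is uncharged.
Positive (K, R): K2, R3, R4, R5, K7 → +5.
Negative (D, E): E1, D6, D9, D18, E22 → −5.
Net charge = (+5) + (−5) = 0.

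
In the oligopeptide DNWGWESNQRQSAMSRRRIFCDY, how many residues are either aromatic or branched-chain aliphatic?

Aromatic: F, W, Y. Branched-chain aliphatic: I, L, V.
Aromatic residues here: W3, W5, F20, Y23 (4).
Branched-chain aliphatic residues here: I19 (1).
The two groups share no amino acid, so total = 4 + 1 = 5.

5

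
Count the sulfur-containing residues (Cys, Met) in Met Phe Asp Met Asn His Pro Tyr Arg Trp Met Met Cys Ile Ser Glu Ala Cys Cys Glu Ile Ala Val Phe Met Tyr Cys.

Matching residues: Met1, Met4, Met11, Met12, Cys13, Cys18, Cys19, Met25, Cys27.

9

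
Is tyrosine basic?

No

K, R, and H are the three residues with basic side chains (ε-amine, guanidinium, and imidazole respectively).
Tyrosine is not in this group.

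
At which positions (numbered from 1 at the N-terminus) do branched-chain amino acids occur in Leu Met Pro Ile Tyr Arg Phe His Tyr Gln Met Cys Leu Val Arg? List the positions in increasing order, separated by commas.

1, 4, 13, 14

Valine (V), leucine (L), and isoleucine (I) are the branched-chain amino acids.
Matching residues: Leu1, Ile4, Leu13, Val14.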